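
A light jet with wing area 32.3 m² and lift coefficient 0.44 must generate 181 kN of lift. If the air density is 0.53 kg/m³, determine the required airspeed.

L = ½ρv²S·CL ⇒ v = √(2L/(ρ·S·CL))
v = √(2 × 1.81×10^5 / (0.53 × 32.3 × 0.44)) = √48060 = 219 m/s

v = 219 m/s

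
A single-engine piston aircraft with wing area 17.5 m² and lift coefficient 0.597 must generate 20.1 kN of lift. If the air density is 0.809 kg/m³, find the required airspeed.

v = 69 m/s

L = ½ρv²S·CL ⇒ v = √(2L/(ρ·S·CL))
v = √(2 × 20100 / (0.809 × 17.5 × 0.597)) = √4756 = 69 m/s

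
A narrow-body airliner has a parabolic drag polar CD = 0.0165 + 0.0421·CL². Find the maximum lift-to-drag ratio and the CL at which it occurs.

For CD = CD0 + K·CL², (L/D)max occurs at CL* = √(CD0/K) and equals 1/(2√(K·CD0)).
(L/D)max = 1/(2√(0.0421 × 0.0165)) = 1/(2 × 0.02636) = 19
CL* = √(0.0165/0.0421) = 0.626

(L/D)max = 19, at CL = 0.626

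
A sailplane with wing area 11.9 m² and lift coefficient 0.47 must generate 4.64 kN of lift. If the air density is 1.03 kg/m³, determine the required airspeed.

v = 40.1 m/s

L = ½ρv²S·CL ⇒ v = √(2L/(ρ·S·CL))
v = √(2 × 4640 / (1.03 × 11.9 × 0.47)) = √1611 = 40.1 m/s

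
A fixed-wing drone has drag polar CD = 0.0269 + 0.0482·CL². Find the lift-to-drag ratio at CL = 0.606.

L/D = 13.6

CD = 0.0269 + 0.0482 × 0.606² = 0.0446
L/D = CL/CD = 0.606 / 0.0446 = 13.6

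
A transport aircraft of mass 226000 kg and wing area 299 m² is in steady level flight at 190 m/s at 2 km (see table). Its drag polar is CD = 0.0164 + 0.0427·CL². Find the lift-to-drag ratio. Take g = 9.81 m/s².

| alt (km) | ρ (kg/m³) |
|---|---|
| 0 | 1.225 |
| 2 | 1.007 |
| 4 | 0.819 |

L/D = 17.4

At 2 km, from the table: ρ = 1.007 kg/m³.
Level flight ⇒ L = W = m·g = 226000 × 9.81 = 2.2171×10^6 N.
Dynamic pressure q = 0.5 × 1.007 × 190² = 18180 Pa.
Required CL = L/(qS) = 2.2171×10^6/(18180·299) = 0.4079.
CD = 0.0164 + 0.0427 × 0.4079² = 0.02351.
L/D = CL/CD = 0.4079 / 0.02351 = 17.4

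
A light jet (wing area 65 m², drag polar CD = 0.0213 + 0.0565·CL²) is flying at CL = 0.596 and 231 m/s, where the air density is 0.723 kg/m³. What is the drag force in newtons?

D = 51900 N

CD = 0.0213 + 0.0565 × 0.596² = 0.04137
D = ½ρv²S·CD = ½ × 0.723 × 231² × 65 × 0.04137 = 51900 N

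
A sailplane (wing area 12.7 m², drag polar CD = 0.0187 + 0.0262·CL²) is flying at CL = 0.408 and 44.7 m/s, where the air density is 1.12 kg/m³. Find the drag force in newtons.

D = 328 N

CD = 0.0187 + 0.0262 × 0.408² = 0.02306
D = ½ρv²S·CD = ½ × 1.12 × 44.7² × 12.7 × 0.02306 = 328 N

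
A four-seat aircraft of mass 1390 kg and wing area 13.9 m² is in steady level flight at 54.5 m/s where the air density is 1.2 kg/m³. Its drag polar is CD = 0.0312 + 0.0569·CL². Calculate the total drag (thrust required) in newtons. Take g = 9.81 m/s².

Level flight ⇒ L = W = m·g = 1390 × 9.81 = 13636 N.
q = ½ρv² = ½ × 1.2 × 54.5² = 1782 Pa.
Required CL = L/(qS) = 13636/(1782·13.9) = 0.5505.
CD = 0.0312 + 0.0569 × 0.5505² = 0.04844.
D = q·S·CD = 1782 × 13.9 × 0.04844 = 1200 N

D = 1200 N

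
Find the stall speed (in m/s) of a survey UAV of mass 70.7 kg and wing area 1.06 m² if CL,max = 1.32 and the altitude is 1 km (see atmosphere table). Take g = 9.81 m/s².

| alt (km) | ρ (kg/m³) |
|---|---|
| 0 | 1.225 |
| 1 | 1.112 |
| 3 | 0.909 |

V_stall = 29.9 m/s

At 1 km, from the table: ρ = 1.112 kg/m³.
At stall, lift equals weight: L = W = m·g = 70.7 × 9.81 = 693.6 N.
V_stall = √(2W/(ρ·S·CL,max)) = √(2 × 693.6 / (1.112 × 1.06 × 1.32))
V_stall = √891.5 = 29.9 m/s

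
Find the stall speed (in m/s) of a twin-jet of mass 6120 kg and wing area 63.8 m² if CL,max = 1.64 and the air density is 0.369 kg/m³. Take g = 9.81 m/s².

Stall occurs when L = W at CL,max. W = mg = 6120 × 9.81 = 60040 N.
From L = ½ρV²S·CL,max = W: V_stall = √(2W/(ρSCL,max)) = √(2·60040/(0.369·63.8·1.64))
V_stall = √3110 = 55.8 m/s

V_stall = 55.8 m/s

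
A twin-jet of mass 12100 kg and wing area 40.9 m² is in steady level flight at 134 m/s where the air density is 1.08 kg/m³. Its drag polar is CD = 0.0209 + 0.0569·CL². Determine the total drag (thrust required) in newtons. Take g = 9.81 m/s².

Level flight ⇒ L = W = m·g = 12100 × 9.81 = 1.187×10^5 N.
Dynamic pressure q = 0.5 × 1.08 × 134² = 9696 Pa.
CL = W/(q·S) = 1.187×10^5 / (9696 × 40.9) = 0.2993.
CD = 0.0209 + 0.0569 × 0.2993² = 0.026.
D = q·S·CD = 9696 × 40.9 × 0.026 = 10310 N

D = 10300 N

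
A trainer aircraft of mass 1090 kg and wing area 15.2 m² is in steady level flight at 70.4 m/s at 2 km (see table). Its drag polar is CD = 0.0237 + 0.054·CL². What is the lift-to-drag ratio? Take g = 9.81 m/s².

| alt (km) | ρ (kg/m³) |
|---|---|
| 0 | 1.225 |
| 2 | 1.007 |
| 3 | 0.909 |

L/D = 10.1

At 2 km, from the table: ρ = 1.007 kg/m³.
In steady level flight, lift balances weight: W = mg = 1090 × 9.81 = 10693 N.
Dynamic pressure q = 0.5 × 1.007 × 70.4² = 2495 Pa.
CL = W/(q·S) = 10693 / (2495 × 15.2) = 0.2819.
CD = 0.0237 + 0.054 × 0.2819² = 0.02799.
L/D = CL/CD = 0.2819 / 0.02799 = 10.1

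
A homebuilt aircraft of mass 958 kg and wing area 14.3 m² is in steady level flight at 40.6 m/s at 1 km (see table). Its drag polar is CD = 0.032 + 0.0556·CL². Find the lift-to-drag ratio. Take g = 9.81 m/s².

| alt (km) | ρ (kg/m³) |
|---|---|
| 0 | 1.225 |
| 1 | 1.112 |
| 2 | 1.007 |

At 1 km, from the table: ρ = 1.112 kg/m³.
Level flight ⇒ L = W = m·g = 958 × 9.81 = 9398 N.
Dynamic pressure q = 0.5 × 1.112 × 40.6² = 916.5 Pa.
Required CL = L/(qS) = 9398/(916.5·14.3) = 0.7171.
CD = 0.032 + 0.0556 × 0.7171² = 0.06059.
L/D = CL/CD = 0.7171 / 0.06059 = 11.8

L/D = 11.8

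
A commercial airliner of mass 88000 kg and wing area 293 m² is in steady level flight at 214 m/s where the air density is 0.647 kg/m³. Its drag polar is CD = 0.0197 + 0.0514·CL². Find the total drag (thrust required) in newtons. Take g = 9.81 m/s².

D = 94300 N

In steady level flight, lift balances weight: W = mg = 88000 × 9.81 = 8.6328×10^5 N.
q = ½ρv² = ½ × 0.647 × 214² = 14820 Pa.
CL = 2W/(ρv²S) = 2×8.6328×10^5/(0.647×214²×293) = 0.1989.
CD = 0.0197 + 0.0514 × 0.1989² = 0.02173.
D = q·S·CD = 14820 × 293 × 0.02173 = 94340 N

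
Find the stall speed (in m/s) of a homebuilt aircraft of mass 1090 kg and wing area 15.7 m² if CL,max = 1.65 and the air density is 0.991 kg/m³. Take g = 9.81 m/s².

V_stall = 28.9 m/s

Stall occurs when L = W at CL,max. W = mg = 1090 × 9.81 = 10690 N.
From L = ½ρV²S·CL,max = W: V_stall = √(2W/(ρSCL,max)) = √(2·10690/(0.991·15.7·1.65))
V_stall = √833 = 28.9 m/s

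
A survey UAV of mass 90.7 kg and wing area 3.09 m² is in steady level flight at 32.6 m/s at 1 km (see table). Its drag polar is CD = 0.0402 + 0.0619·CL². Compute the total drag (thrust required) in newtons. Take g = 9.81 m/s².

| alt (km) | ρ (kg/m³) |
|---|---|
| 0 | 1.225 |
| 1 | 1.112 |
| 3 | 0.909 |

D = 100 N

At 1 km, from the table: ρ = 1.112 kg/m³.
In steady level flight, lift balances weight: W = mg = 90.7 × 9.81 = 889.77 N.
q = ½ρv² = ½ × 1.112 × 32.6² = 590.9 Pa.
CL = W/(q·S) = 889.77 / (590.9 × 3.09) = 0.4873.
CD = 0.0402 + 0.0619 × 0.4873² = 0.0549.
D = q·S·CD = 590.9 × 3.09 × 0.0549 = 100.2 N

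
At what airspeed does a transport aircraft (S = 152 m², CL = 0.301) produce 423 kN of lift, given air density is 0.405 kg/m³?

L = ½ρv²S·CL ⇒ v = √(2L/(ρ·S·CL))
v = √(2 × 4.23×10^5 / (0.405 × 152 × 0.301)) = √45660 = 214 m/s

v = 214 m/s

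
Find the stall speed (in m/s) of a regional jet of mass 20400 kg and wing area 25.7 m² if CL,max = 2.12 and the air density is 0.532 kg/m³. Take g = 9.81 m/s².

Stall occurs when L = W at CL,max. W = mg = 20400 × 9.81 = 2.001×10^5 N.
V_stall = √(2W/(ρ·S·CL,max)) = √(2 × 2.001×10^5 / (0.532 × 25.7 × 2.12))
V_stall = √13810 = 118 m/s

V_stall = 118 m/s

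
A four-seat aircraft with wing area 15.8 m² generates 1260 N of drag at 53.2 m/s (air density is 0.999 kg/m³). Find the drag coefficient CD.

CD = 0.0564

From D = ½ρv²S·CD, rearranging gives CD = 2D/(ρv²S).
CD = 2 × 1260 / (0.999 × 53.2² × 15.8) = 0.0564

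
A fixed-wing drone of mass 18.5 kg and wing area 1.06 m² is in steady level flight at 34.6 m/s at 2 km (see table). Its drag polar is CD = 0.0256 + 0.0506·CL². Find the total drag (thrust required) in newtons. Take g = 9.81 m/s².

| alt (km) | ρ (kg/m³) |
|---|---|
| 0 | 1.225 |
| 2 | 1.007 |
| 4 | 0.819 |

At 2 km, from the table: ρ = 1.007 kg/m³.
In steady level flight, lift balances weight: W = mg = 18.5 × 9.81 = 181.49 N.
Dynamic pressure q = 0.5 × 1.007 × 34.6² = 602.8 Pa.
CL = 2W/(ρv²S) = 2×181.49/(1.007×34.6²×1.06) = 0.284.
CD = 0.0256 + 0.0506 × 0.284² = 0.02968.
D = q·S·CD = 602.8 × 1.06 × 0.02968 = 18.97 N

D = 19 N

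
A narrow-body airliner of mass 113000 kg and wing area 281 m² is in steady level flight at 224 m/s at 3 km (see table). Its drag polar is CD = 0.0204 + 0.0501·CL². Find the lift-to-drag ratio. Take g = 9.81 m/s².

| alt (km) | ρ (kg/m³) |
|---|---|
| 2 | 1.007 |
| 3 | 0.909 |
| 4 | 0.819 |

At 3 km, from the table: ρ = 0.909 kg/m³.
In steady level flight, lift balances weight: W = mg = 113000 × 9.81 = 1.1085×10^6 N.
q = ½ρv² = ½ × 0.909 × 224² = 22800 Pa.
Required CL = L/(qS) = 1.1085×10^6/(22800·281) = 0.173.
CD = 0.0204 + 0.0501 × 0.173² = 0.0219.
L/D = CL/CD = 0.173 / 0.0219 = 7.9

L/D = 7.9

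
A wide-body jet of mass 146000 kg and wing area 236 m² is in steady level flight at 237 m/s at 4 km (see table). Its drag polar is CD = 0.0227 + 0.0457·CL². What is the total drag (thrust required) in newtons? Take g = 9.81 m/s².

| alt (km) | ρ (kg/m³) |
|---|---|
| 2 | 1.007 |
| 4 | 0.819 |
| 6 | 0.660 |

D = 1.4×10^5 N

At 4 km, from the table: ρ = 0.819 kg/m³.
Weight W = mg = 146000 × 9.81 = 1.4323×10^6 N; in level flight L = W.
Dynamic pressure q = 0.5 × 0.819 × 237² = 23000 Pa.
CL = W/(q·S) = 1.4323×10^6 / (23000 × 236) = 0.2639.
CD = 0.0227 + 0.0457 × 0.2639² = 0.02588.
D = q·S·CD = 23000 × 236 × 0.02588 = 1.405×10^5 N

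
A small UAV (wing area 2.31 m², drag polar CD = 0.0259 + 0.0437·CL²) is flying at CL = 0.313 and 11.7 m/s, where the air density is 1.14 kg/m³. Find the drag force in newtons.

D = 5.44 N

CD = 0.0259 + 0.0437 × 0.313² = 0.03018
D = ½ρv²S·CD = ½ × 1.14 × 11.7² × 2.31 × 0.03018 = 5.44 N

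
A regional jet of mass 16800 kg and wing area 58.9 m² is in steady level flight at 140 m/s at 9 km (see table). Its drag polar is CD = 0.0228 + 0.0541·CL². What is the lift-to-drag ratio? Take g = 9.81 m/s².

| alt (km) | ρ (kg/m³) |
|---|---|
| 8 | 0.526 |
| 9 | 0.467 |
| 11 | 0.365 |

At 9 km, from the table: ρ = 0.467 kg/m³.
Weight W = mg = 16800 × 9.81 = 1.6481×10^5 N; in level flight L = W.
Dynamic pressure q = 0.5 × 0.467 × 140² = 4577 Pa.
CL = 2W/(ρv²S) = 2×1.6481×10^5/(0.467×140²×58.9) = 0.6114.
CD = 0.0228 + 0.0541 × 0.6114² = 0.04302.
L/D = CL/CD = 0.6114 / 0.04302 = 14.2

L/D = 14.2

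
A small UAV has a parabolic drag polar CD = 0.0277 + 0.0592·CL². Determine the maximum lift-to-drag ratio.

For CD = CD0 + K·CL², (L/D)max occurs at CL* = √(CD0/K) and equals 1/(2√(K·CD0)).
(L/D)max = 1/(2√(0.0592 × 0.0277)) = 1/(2 × 0.04049) = 12.3

(L/D)max = 12.3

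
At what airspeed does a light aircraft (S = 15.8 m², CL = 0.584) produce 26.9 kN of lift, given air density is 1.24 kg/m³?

L = ½ρv²S·CL ⇒ v = √(2L/(ρ·S·CL))
v = √(2 × 26900 / (1.24 × 15.8 × 0.584)) = √4702 = 68.6 m/s

v = 68.6 m/s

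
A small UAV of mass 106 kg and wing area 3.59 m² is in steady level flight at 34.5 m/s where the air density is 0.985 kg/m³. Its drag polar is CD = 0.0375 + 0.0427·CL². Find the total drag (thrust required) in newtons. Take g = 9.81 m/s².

D = 101 N

Level flight ⇒ L = W = m·g = 106 × 9.81 = 1039.9 N.
q = ½ρv² = ½ × 0.985 × 34.5² = 586.2 Pa.
CL = W/(q·S) = 1039.9 / (586.2 × 3.59) = 0.4941.
CD = 0.0375 + 0.0427 × 0.4941² = 0.04793.
D = q·S·CD = 586.2 × 3.59 × 0.04793 = 100.9 N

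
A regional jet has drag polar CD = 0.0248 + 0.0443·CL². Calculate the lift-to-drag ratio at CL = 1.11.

CD = 0.0248 + 0.0443 × 1.11² = 0.07938
L/D = CL/CD = 1.11 / 0.07938 = 14

L/D = 14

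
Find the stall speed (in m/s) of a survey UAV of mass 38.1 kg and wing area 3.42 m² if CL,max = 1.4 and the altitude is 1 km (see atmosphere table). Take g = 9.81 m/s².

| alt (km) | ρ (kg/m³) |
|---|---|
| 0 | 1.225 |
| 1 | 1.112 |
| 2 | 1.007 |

V_stall = 11.8 m/s

At 1 km, from the table: ρ = 1.112 kg/m³.
Weight W = mg = 38.1 × 9.81 = 373.8 N.
From L = ½ρV²S·CL,max = W: V_stall = √(2W/(ρSCL,max)) = √(2·373.8/(1.112·3.42·1.4))
V_stall = √140.4 = 11.8 m/s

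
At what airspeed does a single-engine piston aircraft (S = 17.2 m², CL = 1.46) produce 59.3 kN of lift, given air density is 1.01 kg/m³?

v = 68.4 m/s

L = ½ρv²S·CL ⇒ v = √(2L/(ρ·S·CL))
v = √(2 × 59300 / (1.01 × 17.2 × 1.46)) = √4676 = 68.4 m/s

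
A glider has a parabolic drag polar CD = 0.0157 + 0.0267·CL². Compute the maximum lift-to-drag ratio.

(L/D)max = 24.4

For CD = CD0 + K·CL², (L/D)max occurs at CL* = √(CD0/K) and equals 1/(2√(K·CD0)).
(L/D)max = 1/(2√(0.0267 × 0.0157)) = 1/(2 × 0.02047) = 24.4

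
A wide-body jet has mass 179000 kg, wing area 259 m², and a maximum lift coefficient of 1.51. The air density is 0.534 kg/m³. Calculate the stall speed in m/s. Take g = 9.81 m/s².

Weight W = mg = 179000 × 9.81 = 1.756×10^6 N.
V_stall = √(2W/(ρ·S·CL,max)) = √(2 × 1.756×10^6 / (0.534 × 259 × 1.51))
V_stall = √16820 = 130 m/s

V_stall = 130 m/s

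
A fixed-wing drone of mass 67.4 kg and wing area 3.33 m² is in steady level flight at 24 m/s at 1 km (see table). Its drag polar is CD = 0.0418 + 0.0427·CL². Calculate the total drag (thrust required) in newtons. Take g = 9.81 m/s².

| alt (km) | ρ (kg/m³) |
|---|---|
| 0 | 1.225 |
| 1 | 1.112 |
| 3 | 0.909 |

D = 62.1 N

At 1 km, from the table: ρ = 1.112 kg/m³.
Level flight ⇒ L = W = m·g = 67.4 × 9.81 = 661.19 N.
q = ½ρv² = ½ × 1.112 × 24² = 320.3 Pa.
CL = W/(q·S) = 661.19 / (320.3 × 3.33) = 0.62.
CD = 0.0418 + 0.0427 × 0.62² = 0.05821.
D = q·S·CD = 320.3 × 3.33 × 0.05821 = 62.08 N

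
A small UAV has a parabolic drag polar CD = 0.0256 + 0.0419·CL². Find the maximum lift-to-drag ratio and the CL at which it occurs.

(L/D)max = 15.3, at CL = 0.782

For CD = CD0 + K·CL², (L/D)max occurs at CL* = √(CD0/K) and equals 1/(2√(K·CD0)).
(L/D)max = 1/(2√(0.0419 × 0.0256)) = 1/(2 × 0.03275) = 15.3
CL* = √(0.0256/0.0419) = 0.782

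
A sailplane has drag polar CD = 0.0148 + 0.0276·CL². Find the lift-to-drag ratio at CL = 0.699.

L/D = 24.7

CD = 0.0148 + 0.0276 × 0.699² = 0.02829
L/D = CL/CD = 0.699 / 0.02829 = 24.7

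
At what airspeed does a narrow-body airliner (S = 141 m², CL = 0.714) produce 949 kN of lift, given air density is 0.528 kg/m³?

v = 189 m/s

L = ½ρv²S·CL ⇒ v = √(2L/(ρ·S·CL))
v = √(2 × 9.49×10^5 / (0.528 × 141 × 0.714)) = √35710 = 189 m/s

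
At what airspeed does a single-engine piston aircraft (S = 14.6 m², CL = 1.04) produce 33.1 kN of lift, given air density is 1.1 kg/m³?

L = ½ρv²S·CL ⇒ v = √(2L/(ρ·S·CL))
v = √(2 × 33100 / (1.1 × 14.6 × 1.04)) = √3964 = 63 m/s

v = 63 m/s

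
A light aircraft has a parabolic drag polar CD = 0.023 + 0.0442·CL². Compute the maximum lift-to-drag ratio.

(L/D)max = 15.7

For CD = CD0 + K·CL², (L/D)max occurs at CL* = √(CD0/K) and equals 1/(2√(K·CD0)).
(L/D)max = 1/(2√(0.0442 × 0.023)) = 1/(2 × 0.03188) = 15.7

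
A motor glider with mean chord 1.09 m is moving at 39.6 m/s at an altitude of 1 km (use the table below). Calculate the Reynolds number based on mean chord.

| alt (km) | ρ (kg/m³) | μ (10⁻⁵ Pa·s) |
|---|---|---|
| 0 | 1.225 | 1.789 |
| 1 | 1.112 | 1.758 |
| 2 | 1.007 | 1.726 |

Re = 2.73×10^6

At 1 km, from the table: ρ = 1.112 kg/m³, μ = 1.758×10⁻⁵ Pa·s.
Re = ρ·v·c/μ = 1.112 × 39.6 × 1.09 / (1.758×10⁻⁵) = 2.73×10^6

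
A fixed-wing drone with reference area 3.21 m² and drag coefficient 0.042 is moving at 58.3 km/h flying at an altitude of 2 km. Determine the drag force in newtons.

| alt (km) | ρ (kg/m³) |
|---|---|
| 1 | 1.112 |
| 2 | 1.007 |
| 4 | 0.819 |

D = 17.8 N

At 2 km, from the table: ρ = 1.007 kg/m³.
Convert speed: v = 58.3 km/h ÷ 3.6 = 16.19 m/s.
D = ½ρv²S·CD = ½ × 1.007 × 16.19² × 3.21 × 0.042 = 17.8 N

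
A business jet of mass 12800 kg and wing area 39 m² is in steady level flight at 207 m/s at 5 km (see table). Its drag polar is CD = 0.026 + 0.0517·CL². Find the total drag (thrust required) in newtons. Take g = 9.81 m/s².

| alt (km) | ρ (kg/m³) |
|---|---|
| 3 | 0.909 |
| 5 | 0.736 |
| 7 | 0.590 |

At 5 km, from the table: ρ = 0.736 kg/m³.
In steady level flight, lift balances weight: W = mg = 12800 × 9.81 = 1.2557×10^5 N.
Dynamic pressure q = 0.5 × 0.736 × 207² = 15770 Pa.
CL = W/(q·S) = 1.2557×10^5 / (15770 × 39) = 0.2042.
CD = 0.026 + 0.0517 × 0.2042² = 0.02816.
D = q·S·CD = 15770 × 39 × 0.02816 = 17310 N

D = 17300 N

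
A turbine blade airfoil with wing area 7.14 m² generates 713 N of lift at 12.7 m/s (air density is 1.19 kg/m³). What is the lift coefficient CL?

From L = ½ρv²S·CL, rearranging gives CL = 2L/(ρv²S).
CL = 2 × 713 / (1.19 × 12.7² × 7.14) = 1.04

CL = 1.04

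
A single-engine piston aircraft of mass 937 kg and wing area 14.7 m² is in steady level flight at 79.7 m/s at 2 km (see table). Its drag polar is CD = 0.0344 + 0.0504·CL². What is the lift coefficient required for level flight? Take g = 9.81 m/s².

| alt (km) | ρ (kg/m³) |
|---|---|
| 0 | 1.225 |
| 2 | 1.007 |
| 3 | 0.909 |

CL = 0.196

At 2 km, from the table: ρ = 1.007 kg/m³.
Level flight ⇒ L = W = m·g = 937 × 9.81 = 9192 N.
q = ½ρv² = ½ × 1.007 × 79.7² = 3198 Pa.
CL = W/(q·S) = 9192 / (3198 × 14.7) = 0.1955.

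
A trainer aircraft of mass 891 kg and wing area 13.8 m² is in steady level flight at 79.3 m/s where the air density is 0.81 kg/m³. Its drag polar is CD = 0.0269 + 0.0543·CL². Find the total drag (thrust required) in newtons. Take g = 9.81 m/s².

D = 1060 N

In steady level flight, lift balances weight: W = mg = 891 × 9.81 = 8740.7 N.
q = ½ρv² = ½ × 0.81 × 79.3² = 2547 Pa.
CL = 2W/(ρv²S) = 2×8740.7/(0.81×79.3²×13.8) = 0.2487.
CD = 0.0269 + 0.0543 × 0.2487² = 0.03026.
D = q·S·CD = 2547 × 13.8 × 0.03026 = 1063 N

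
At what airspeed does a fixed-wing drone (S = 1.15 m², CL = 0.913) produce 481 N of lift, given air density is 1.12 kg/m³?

L = ½ρv²S·CL ⇒ v = √(2L/(ρ·S·CL))
v = √(2 × 481 / (1.12 × 1.15 × 0.913)) = √818.1 = 28.6 m/s

v = 28.6 m/s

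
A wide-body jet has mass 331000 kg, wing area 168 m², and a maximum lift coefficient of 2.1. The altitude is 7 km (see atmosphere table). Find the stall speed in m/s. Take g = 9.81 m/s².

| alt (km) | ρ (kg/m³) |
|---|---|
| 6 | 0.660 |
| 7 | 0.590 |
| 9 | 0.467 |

At 7 km, from the table: ρ = 0.590 kg/m³.
Stall occurs when L = W at CL,max. W = mg = 331000 × 9.81 = 3.247×10^6 N.
V_stall = √(2W/(ρ·S·CL,max)) = √(2 × 3.247×10^6 / (0.59 × 168 × 2.1))
V_stall = √31200 = 177 m/s

V_stall = 177 m/s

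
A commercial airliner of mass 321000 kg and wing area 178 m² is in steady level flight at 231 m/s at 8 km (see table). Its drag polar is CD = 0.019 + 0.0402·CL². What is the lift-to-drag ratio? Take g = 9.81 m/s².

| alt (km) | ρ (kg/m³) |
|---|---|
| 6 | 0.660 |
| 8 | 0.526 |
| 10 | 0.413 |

L/D = 15.2

At 8 km, from the table: ρ = 0.526 kg/m³.
Level flight ⇒ L = W = m·g = 321000 × 9.81 = 3.149×10^6 N.
Dynamic pressure q = 0.5 × 0.526 × 231² = 14030 Pa.
CL = W/(q·S) = 3.149×10^6 / (14030 × 178) = 1.261.
CD = 0.019 + 0.0402 × 1.261² = 0.08288.
L/D = CL/CD = 1.261 / 0.08288 = 15.2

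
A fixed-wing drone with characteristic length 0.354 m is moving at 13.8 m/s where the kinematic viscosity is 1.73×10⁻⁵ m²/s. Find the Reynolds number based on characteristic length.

Re = v·c/ν = 13.8 × 0.354 / (1.73×10⁻⁵) = 2.82×10^5

Re = 2.82×10^5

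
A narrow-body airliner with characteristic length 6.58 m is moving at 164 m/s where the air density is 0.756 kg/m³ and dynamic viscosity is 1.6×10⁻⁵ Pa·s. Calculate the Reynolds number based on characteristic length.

Re = 5.1×10^7

Re = ρ·v·c/μ = 0.756 × 164 × 6.58 / (1.6×10⁻⁵) = 5.1×10^7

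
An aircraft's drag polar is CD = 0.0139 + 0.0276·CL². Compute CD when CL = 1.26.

CD = 0.0577

CD = 0.0139 + 0.0276 × 1.26² = 0.0139 + 0.04382 = 0.0577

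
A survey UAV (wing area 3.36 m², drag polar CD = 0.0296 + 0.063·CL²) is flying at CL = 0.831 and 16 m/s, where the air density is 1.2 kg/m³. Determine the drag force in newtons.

CD = 0.0296 + 0.063 × 0.831² = 0.07311
D = ½ρv²S·CD = ½ × 1.2 × 16² × 3.36 × 0.07311 = 37.7 N

D = 37.7 N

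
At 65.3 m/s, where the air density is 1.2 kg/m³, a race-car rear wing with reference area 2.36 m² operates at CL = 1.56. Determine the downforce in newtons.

L = 9420 N

L = ½ρv²S·CL = ½ × 1.2 × 65.3² × 2.36 × 1.56 = 9420 N ≈ 9.42 kN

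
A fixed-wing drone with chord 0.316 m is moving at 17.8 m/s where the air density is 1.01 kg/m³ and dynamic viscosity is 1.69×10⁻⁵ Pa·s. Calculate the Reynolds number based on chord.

Re = 3.36×10^5

Re = ρ·v·c/μ = 1.01 × 17.8 × 0.316 / (1.69×10⁻⁵) = 3.36×10^5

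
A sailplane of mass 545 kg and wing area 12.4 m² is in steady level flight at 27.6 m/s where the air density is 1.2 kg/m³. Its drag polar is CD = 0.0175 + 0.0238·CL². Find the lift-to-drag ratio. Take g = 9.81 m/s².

In steady level flight, lift balances weight: W = mg = 545 × 9.81 = 5346.4 N.
q = ½ρv² = ½ × 1.2 × 27.6² = 457.1 Pa.
Required CL = L/(qS) = 5346.4/(457.1·12.4) = 0.9434.
CD = 0.0175 + 0.0238 × 0.9434² = 0.03868.
L/D = CL/CD = 0.9434 / 0.03868 = 24.4

L/D = 24.4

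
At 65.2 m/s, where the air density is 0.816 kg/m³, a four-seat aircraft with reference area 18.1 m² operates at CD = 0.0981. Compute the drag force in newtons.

D = 3080 N

D = ½ρv²S·CD = ½ × 0.816 × 65.2² × 18.1 × 0.0981 = 3080 N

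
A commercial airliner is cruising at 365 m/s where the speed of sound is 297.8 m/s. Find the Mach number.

M = v/a = 365 / 297.8 = 1.23

M = 1.23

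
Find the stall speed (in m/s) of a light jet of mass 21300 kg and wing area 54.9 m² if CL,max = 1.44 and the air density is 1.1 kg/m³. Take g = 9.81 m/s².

At stall, lift equals weight: L = W = m·g = 21300 × 9.81 = 2.09×10^5 N.
V_stall = √(2W/(ρ·S·CL,max)) = √(2 × 2.09×10^5 / (1.1 × 54.9 × 1.44))
V_stall = √4806 = 69.3 m/s

V_stall = 69.3 m/s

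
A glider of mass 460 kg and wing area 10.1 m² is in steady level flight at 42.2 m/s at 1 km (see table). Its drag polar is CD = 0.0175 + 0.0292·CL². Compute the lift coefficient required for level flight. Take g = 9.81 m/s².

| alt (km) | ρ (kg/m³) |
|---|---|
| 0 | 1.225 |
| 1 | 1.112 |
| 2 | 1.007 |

CL = 0.451

At 1 km, from the table: ρ = 1.112 kg/m³.
Level flight ⇒ L = W = m·g = 460 × 9.81 = 4512.6 N.
q = ½ρv² = ½ × 1.112 × 42.2² = 990.1 Pa.
CL = W/(q·S) = 4512.6 / (990.1 × 10.1) = 0.4512.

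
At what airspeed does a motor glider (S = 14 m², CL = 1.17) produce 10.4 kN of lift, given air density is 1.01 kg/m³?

L = ½ρv²S·CL ⇒ v = √(2L/(ρ·S·CL))
v = √(2 × 10400 / (1.01 × 14 × 1.17)) = √1257 = 35.5 m/s

v = 35.5 m/s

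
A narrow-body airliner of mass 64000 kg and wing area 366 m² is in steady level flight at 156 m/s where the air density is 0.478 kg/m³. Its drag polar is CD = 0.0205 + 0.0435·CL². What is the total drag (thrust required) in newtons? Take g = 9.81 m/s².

D = 51700 N

In steady level flight, lift balances weight: W = mg = 64000 × 9.81 = 6.2784×10^5 N.
Dynamic pressure q = 0.5 × 0.478 × 156² = 5816 Pa.
CL = 2W/(ρv²S) = 2×6.2784×10^5/(0.478×156²×366) = 0.2949.
CD = 0.0205 + 0.0435 × 0.2949² = 0.02428.
D = q·S·CD = 5816 × 366 × 0.02428 = 51690 N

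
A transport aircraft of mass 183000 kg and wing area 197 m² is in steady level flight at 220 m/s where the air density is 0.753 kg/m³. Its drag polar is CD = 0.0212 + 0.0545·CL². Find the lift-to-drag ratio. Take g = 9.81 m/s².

In steady level flight, lift balances weight: W = mg = 183000 × 9.81 = 1.7952×10^6 N.
Dynamic pressure q = 0.5 × 0.753 × 220² = 18220 Pa.
Required CL = L/(qS) = 1.7952×10^6/(18220·197) = 0.5001.
CD = 0.0212 + 0.0545 × 0.5001² = 0.03483.
L/D = CL/CD = 0.5001 / 0.03483 = 14.4

L/D = 14.4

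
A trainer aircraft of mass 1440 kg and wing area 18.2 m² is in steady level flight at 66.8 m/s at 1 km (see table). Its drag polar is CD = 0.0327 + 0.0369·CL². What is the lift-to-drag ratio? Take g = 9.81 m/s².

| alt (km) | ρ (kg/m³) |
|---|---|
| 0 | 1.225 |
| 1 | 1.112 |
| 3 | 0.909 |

L/D = 8.62

At 1 km, from the table: ρ = 1.112 kg/m³.
Level flight ⇒ L = W = m·g = 1440 × 9.81 = 14126 N.
Dynamic pressure q = 0.5 × 1.112 × 66.8² = 2481 Pa.
Required CL = L/(qS) = 14126/(2481·18.2) = 0.3128.
CD = 0.0327 + 0.0369 × 0.3128² = 0.03631.
L/D = CL/CD = 0.3128 / 0.03631 = 8.62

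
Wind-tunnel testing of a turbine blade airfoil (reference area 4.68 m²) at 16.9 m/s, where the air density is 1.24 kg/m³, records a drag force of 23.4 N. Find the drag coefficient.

CD = 0.0282

From D = ½ρv²S·CD, rearranging gives CD = 2D/(ρv²S).
CD = 2 × 23.4 / (1.24 × 16.9² × 4.68) = 0.0282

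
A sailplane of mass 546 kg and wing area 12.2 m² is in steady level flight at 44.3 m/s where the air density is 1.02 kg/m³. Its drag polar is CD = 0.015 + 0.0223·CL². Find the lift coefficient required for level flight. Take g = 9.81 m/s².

Level flight ⇒ L = W = m·g = 546 × 9.81 = 5356.3 N.
q = ½ρv² = ½ × 1.02 × 44.3² = 1001 Pa.
CL = W/(q·S) = 5356.3 / (1001 × 12.2) = 0.4387.

CL = 0.439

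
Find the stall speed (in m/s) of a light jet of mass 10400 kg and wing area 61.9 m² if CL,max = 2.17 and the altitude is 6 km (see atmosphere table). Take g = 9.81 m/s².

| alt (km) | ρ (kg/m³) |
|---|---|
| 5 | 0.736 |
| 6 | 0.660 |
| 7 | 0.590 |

V_stall = 48 m/s

At 6 km, from the table: ρ = 0.660 kg/m³.
Stall occurs when L = W at CL,max. W = mg = 10400 × 9.81 = 1.02×10^5 N.
From L = ½ρV²S·CL,max = W: V_stall = √(2W/(ρSCL,max)) = √(2·1.02×10^5/(0.66·61.9·2.17))
V_stall = √2302 = 48 m/s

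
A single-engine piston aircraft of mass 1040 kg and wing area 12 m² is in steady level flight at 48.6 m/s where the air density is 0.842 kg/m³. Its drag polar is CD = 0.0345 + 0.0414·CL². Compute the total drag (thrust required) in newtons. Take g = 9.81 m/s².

D = 773 N

Weight W = mg = 1040 × 9.81 = 10202 N; in level flight L = W.
q = ½ρv² = ½ × 0.842 × 48.6² = 994.4 Pa.
CL = W/(q·S) = 10202 / (994.4 × 12) = 0.855.
CD = 0.0345 + 0.0414 × 0.855² = 0.06476.
D = q·S·CD = 994.4 × 12 × 0.06476 = 772.8 N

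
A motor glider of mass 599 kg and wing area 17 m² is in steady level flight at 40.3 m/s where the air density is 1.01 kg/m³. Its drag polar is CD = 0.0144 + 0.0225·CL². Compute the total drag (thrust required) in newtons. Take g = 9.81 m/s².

D = 256 N

Level flight ⇒ L = W = m·g = 599 × 9.81 = 5876.2 N.
q = ½ρv² = ½ × 1.01 × 40.3² = 820.2 Pa.
CL = W/(q·S) = 5876.2 / (820.2 × 17) = 0.4214.
CD = 0.0144 + 0.0225 × 0.4214² = 0.0184.
D = q·S·CD = 820.2 × 17 × 0.0184 = 256.5 N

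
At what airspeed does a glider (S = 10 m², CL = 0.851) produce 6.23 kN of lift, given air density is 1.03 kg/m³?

v = 37.7 m/s

L = ½ρv²S·CL ⇒ v = √(2L/(ρ·S·CL))
v = √(2 × 6230 / (1.03 × 10 × 0.851)) = √1422 = 37.7 m/s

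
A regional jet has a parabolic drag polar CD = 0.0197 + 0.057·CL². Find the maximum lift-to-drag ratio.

(L/D)max = 14.9

For CD = CD0 + K·CL², (L/D)max occurs at CL* = √(CD0/K) and equals 1/(2√(K·CD0)).
(L/D)max = 1/(2√(0.057 × 0.0197)) = 1/(2 × 0.03351) = 14.9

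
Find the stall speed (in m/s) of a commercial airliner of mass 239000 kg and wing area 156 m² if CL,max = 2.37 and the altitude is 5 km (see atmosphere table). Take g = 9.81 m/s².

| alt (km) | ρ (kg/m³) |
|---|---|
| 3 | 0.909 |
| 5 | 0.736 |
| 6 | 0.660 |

V_stall = 131 m/s

At 5 km, from the table: ρ = 0.736 kg/m³.
At stall, lift equals weight: L = W = m·g = 239000 × 9.81 = 2.345×10^6 N.
From L = ½ρV²S·CL,max = W: V_stall = √(2W/(ρSCL,max)) = √(2·2.345×10^6/(0.736·156·2.37))
V_stall = √17230 = 131 m/s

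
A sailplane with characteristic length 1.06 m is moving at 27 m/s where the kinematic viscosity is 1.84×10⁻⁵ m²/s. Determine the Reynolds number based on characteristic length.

Re = v·c/ν = 27 × 1.06 / (1.84×10⁻⁵) = 1.56×10^6

Re = 1.56×10^6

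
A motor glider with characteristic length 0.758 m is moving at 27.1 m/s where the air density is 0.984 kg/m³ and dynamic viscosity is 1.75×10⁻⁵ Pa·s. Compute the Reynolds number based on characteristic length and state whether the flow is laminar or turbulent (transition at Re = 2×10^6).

Re = ρ·v·c/μ = 0.984 × 27.1 × 0.758 / (1.75×10⁻⁵) = 1.16×10^6
Since 1.16×10^6 < 2×10^6, the flow is laminar.

Re = 1.16×10^6 (laminar)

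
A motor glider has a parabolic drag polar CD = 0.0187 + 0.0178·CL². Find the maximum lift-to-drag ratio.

(L/D)max = 27.4

For CD = CD0 + K·CL², (L/D)max occurs at CL* = √(CD0/K) and equals 1/(2√(K·CD0)).
(L/D)max = 1/(2√(0.0178 × 0.0187)) = 1/(2 × 0.01824) = 27.4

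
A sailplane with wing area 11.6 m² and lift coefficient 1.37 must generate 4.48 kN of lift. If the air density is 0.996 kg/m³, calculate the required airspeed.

L = ½ρv²S·CL ⇒ v = √(2L/(ρ·S·CL))
v = √(2 × 4480 / (0.996 × 11.6 × 1.37)) = √566.1 = 23.8 m/s

v = 23.8 m/s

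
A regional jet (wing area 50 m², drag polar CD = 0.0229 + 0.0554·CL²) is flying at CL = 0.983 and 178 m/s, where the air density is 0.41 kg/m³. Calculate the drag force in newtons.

CD = 0.0229 + 0.0554 × 0.983² = 0.07643
D = ½ρv²S·CD = ½ × 0.41 × 178² × 50 × 0.07643 = 24800 N

D = 24800 N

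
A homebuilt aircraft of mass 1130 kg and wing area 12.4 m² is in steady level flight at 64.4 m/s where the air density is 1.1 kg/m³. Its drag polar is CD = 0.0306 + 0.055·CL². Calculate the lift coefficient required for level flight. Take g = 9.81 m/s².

Level flight ⇒ L = W = m·g = 1130 × 9.81 = 11085 N.
q = ½ρv² = ½ × 1.1 × 64.4² = 2281 Pa.
CL = 2W/(ρv²S) = 2×11085/(1.1×64.4²×12.4) = 0.3919.

CL = 0.392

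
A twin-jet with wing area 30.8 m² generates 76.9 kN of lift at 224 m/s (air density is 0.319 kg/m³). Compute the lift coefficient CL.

From L = ½ρv²S·CL, rearranging gives CL = 2L/(ρv²S).
CL = 2 × 76900 / (0.319 × 224² × 30.8) = 0.312

CL = 0.312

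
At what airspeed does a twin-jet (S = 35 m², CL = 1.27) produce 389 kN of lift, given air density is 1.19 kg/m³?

L = ½ρv²S·CL ⇒ v = √(2L/(ρ·S·CL))
v = √(2 × 3.89×10^5 / (1.19 × 35 × 1.27)) = √14710 = 121 m/s

v = 121 m/s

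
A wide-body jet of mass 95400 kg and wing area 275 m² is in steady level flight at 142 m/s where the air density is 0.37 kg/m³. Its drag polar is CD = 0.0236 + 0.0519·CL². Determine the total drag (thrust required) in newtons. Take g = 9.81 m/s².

D = 68500 N

Level flight ⇒ L = W = m·g = 95400 × 9.81 = 9.3587×10^5 N.
Dynamic pressure q = 0.5 × 0.37 × 142² = 3730 Pa.
Required CL = L/(qS) = 9.3587×10^5/(3730·275) = 0.9123.
CD = 0.0236 + 0.0519 × 0.9123² = 0.0668.
D = q·S·CD = 3730 × 275 × 0.0668 = 68520 N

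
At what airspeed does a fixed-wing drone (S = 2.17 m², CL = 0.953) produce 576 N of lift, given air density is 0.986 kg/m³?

L = ½ρv²S·CL ⇒ v = √(2L/(ρ·S·CL))
v = √(2 × 576 / (0.986 × 2.17 × 0.953)) = √565 = 23.8 m/s

v = 23.8 m/s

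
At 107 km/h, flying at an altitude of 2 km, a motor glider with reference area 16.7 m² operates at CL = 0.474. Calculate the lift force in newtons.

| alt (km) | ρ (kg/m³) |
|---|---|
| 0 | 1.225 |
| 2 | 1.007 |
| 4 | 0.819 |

At 2 km, from the table: ρ = 1.007 kg/m³.
Convert speed: v = 107 km/h ÷ 3.6 = 29.72 m/s.
L = ½ρv²S·CL = ½ × 1.007 × 29.72² × 16.7 × 0.474 = 3520 N

L = 3520 N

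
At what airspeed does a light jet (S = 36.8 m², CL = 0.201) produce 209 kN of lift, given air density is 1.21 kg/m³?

v = 216 m/s

L = ½ρv²S·CL ⇒ v = √(2L/(ρ·S·CL))
v = √(2 × 2.09×10^5 / (1.21 × 36.8 × 0.201)) = √46700 = 216 m/s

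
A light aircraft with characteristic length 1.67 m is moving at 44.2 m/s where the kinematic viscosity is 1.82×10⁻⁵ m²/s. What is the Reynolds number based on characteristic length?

Re = 4.06×10^6

Re = v·c/ν = 44.2 × 1.67 / (1.82×10⁻⁵) = 4.06×10^6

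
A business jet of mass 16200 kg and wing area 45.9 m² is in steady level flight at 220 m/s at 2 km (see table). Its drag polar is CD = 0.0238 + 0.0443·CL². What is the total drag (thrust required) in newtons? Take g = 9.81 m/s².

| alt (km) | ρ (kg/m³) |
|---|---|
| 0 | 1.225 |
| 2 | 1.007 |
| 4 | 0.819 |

At 2 km, from the table: ρ = 1.007 kg/m³.
Weight W = mg = 16200 × 9.81 = 1.5892×10^5 N; in level flight L = W.
Dynamic pressure q = 0.5 × 1.007 × 220² = 24370 Pa.
CL = W/(q·S) = 1.5892×10^5 / (24370 × 45.9) = 0.1421.
CD = 0.0238 + 0.0443 × 0.1421² = 0.02469.
D = q·S·CD = 24370 × 45.9 × 0.02469 = 27620 N

D = 27600 N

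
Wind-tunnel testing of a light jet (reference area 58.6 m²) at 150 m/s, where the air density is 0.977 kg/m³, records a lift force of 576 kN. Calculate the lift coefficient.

From L = ½ρv²S·CL, rearranging gives CL = 2L/(ρv²S).
CL = 2 × 5.76×10^5 / (0.977 × 150² × 58.6) = 0.894

CL = 0.894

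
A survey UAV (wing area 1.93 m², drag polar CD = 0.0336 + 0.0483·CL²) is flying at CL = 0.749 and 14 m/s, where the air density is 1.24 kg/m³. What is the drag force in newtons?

D = 14.2 N

CD = 0.0336 + 0.0483 × 0.749² = 0.0607
D = ½ρv²S·CD = ½ × 1.24 × 14² × 1.93 × 0.0607 = 14.2 N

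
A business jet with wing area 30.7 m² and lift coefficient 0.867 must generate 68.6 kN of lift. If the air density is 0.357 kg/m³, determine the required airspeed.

L = ½ρv²S·CL ⇒ v = √(2L/(ρ·S·CL))
v = √(2 × 68600 / (0.357 × 30.7 × 0.867)) = √14440 = 120 m/s

v = 120 m/s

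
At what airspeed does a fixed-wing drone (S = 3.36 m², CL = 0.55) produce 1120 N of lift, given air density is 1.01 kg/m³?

L = ½ρv²S·CL ⇒ v = √(2L/(ρ·S·CL))
v = √(2 × 1120 / (1.01 × 3.36 × 0.55)) = √1200 = 34.6 m/s

v = 34.6 m/s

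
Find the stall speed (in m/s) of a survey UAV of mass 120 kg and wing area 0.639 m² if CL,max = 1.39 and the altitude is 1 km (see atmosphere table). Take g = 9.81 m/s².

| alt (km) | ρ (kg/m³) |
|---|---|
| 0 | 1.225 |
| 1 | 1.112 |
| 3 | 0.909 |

V_stall = 48.8 m/s

At 1 km, from the table: ρ = 1.112 kg/m³.
At stall, lift equals weight: L = W = m·g = 120 × 9.81 = 1177 N.
V_stall = √(2W/(ρ·S·CL,max)) = √(2 × 1177 / (1.112 × 0.639 × 1.39))
V_stall = √2384 = 48.8 m/s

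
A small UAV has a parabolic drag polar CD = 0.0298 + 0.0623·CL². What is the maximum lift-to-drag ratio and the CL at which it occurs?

For CD = CD0 + K·CL², (L/D)max occurs at CL* = √(CD0/K) and equals 1/(2√(K·CD0)).
(L/D)max = 1/(2√(0.0623 × 0.0298)) = 1/(2 × 0.04309) = 11.6
CL* = √(0.0298/0.0623) = 0.692

(L/D)max = 11.6, at CL = 0.692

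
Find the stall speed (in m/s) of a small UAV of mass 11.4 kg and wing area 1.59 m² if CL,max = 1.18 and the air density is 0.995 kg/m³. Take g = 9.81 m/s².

Stall occurs when L = W at CL,max. W = mg = 11.4 × 9.81 = 111.8 N.
V_stall = √(2W/(ρ·S·CL,max)) = √(2 × 111.8 / (0.995 × 1.59 × 1.18))
V_stall = √119.8 = 10.9 m/s

V_stall = 10.9 m/s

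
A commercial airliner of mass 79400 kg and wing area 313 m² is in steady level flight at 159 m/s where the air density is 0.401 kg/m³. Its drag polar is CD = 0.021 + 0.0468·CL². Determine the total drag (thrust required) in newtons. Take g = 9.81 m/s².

In steady level flight, lift balances weight: W = mg = 79400 × 9.81 = 7.7891×10^5 N.
q = ½ρv² = ½ × 0.401 × 159² = 5069 Pa.
CL = 2W/(ρv²S) = 2×7.7891×10^5/(0.401×159²×313) = 0.4909.
CD = 0.021 + 0.0468 × 0.4909² = 0.03228.
D = q·S·CD = 5069 × 313 × 0.03228 = 51210 N

D = 51200 N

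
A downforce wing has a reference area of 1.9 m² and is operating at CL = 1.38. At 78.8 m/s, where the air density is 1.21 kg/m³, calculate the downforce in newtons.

L = ½ρv²S·CL = ½ × 1.21 × 78.8² × 1.9 × 1.38 = 9850 N ≈ 9.85 kN

L = 9850 N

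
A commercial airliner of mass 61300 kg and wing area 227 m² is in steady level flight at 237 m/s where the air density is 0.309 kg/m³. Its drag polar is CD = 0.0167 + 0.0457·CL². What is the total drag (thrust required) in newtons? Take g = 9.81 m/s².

Level flight ⇒ L = W = m·g = 61300 × 9.81 = 6.0135×10^5 N.
q = ½ρv² = ½ × 0.309 × 237² = 8678 Pa.
Required CL = L/(qS) = 6.0135×10^5/(8678·227) = 0.3053.
CD = 0.0167 + 0.0457 × 0.3053² = 0.02096.
D = q·S·CD = 8678 × 227 × 0.02096 = 41290 N

D = 41300 N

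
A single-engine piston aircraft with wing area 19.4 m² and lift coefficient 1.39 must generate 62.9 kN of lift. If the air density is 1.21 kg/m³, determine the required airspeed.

L = ½ρv²S·CL ⇒ v = √(2L/(ρ·S·CL))
v = √(2 × 62900 / (1.21 × 19.4 × 1.39)) = √3855 = 62.1 m/s

v = 62.1 m/s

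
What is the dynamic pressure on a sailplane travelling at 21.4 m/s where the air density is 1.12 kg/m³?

q = 256 Pa

q = ½ρv² = ½ × 1.12 × 21.4² = 256 Pa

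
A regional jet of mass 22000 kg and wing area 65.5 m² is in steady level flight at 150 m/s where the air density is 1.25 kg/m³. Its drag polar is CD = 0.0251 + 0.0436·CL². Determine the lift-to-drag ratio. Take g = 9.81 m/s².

In steady level flight, lift balances weight: W = mg = 22000 × 9.81 = 2.1582×10^5 N.
q = ½ρv² = ½ × 1.25 × 150² = 14060 Pa.
CL = 2W/(ρv²S) = 2×2.1582×10^5/(1.25×150²×65.5) = 0.2343.
CD = 0.0251 + 0.0436 × 0.2343² = 0.02749.
L/D = CL/CD = 0.2343 / 0.02749 = 8.52

L/D = 8.52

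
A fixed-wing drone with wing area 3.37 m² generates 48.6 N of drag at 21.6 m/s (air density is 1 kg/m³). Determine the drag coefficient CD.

CD = 0.0618

From D = ½ρv²S·CD, rearranging gives CD = 2D/(ρv²S).
CD = 2 × 48.6 / (1 × 21.6² × 3.37) = 0.0618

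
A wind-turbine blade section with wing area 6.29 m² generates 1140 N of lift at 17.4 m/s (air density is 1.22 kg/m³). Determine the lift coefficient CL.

CL = 0.981

From L = ½ρv²S·CL, rearranging gives CL = 2L/(ρv²S).
CL = 2 × 1140 / (1.22 × 17.4² × 6.29) = 0.981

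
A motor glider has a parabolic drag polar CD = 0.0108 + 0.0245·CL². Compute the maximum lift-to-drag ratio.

For CD = CD0 + K·CL², (L/D)max occurs at CL* = √(CD0/K) and equals 1/(2√(K·CD0)).
(L/D)max = 1/(2√(0.0245 × 0.0108)) = 1/(2 × 0.01627) = 30.7

(L/D)max = 30.7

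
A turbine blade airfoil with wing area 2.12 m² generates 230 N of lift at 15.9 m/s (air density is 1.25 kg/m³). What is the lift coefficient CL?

CL = 0.687

From L = ½ρv²S·CL, rearranging gives CL = 2L/(ρv²S).
CL = 2 × 230 / (1.25 × 15.9² × 2.12) = 0.687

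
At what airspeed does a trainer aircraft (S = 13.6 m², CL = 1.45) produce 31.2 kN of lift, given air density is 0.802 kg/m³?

L = ½ρv²S·CL ⇒ v = √(2L/(ρ·S·CL))
v = √(2 × 31200 / (0.802 × 13.6 × 1.45)) = √3946 = 62.8 m/s

v = 62.8 m/s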